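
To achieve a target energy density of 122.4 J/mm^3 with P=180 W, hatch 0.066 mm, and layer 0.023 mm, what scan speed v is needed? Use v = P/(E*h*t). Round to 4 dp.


v = 180 / (122.4*0.066*0.023) = 968.767 mm/s


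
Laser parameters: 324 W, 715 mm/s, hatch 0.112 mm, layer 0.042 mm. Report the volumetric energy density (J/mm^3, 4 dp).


E = 324 / (715*0.112*0.042) = 96.3322 J/mm^3


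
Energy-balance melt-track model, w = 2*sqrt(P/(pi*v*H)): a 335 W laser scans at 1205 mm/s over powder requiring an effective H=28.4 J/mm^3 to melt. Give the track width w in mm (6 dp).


w = 2*sqrt(335/(pi*1205*28.4)) = 0.111641 mm


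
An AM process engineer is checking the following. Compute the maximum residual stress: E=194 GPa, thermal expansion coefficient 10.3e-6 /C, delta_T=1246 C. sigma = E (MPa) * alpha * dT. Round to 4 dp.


sigma = 194*1000 * 10.3e-6 * 1246 = 2489.7572 MPa


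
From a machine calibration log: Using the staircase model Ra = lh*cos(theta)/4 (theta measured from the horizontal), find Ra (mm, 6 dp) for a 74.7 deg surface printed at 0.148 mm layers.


Ra = 0.148 * cos(74.7) / 4 = 0.009763 mm


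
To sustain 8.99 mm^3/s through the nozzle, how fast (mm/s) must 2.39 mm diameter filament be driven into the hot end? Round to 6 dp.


A = pi*(2.39/2)^2 = 4.486273
v = 8.99 / 4.486273 = 2.003891 mm/s


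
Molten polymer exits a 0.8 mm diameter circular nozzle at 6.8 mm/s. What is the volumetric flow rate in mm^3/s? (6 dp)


A = pi*(0.8/2)^2 = 0.50265482 mm^2
Q = 0.50265482 * 6.8 = 3.418053 mm^3/s


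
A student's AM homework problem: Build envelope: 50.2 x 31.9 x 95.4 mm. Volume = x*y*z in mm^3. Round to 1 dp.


V = 50.2 * 31.9 * 95.4 = 152771.7 mm^3


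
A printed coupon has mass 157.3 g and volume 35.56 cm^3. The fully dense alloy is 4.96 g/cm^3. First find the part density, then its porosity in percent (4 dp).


rho_part = 157.3 / 35.56 = 4.42350956 g/cm^3
Porosity = (1 - 4.42350956/4.96)*100 = 10.8163 %


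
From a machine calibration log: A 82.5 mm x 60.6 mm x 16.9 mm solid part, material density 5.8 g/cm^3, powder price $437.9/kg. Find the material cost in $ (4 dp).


V = 82.5 * 60.6 * 16.9 = 84491.55 mm^3 = 84.49155 cm^3
Mass = 84.49155 * 5.8 / 1000 = 0.49005099 kg
Cost = 0.49005099 * 437.9 = 214.5933 $


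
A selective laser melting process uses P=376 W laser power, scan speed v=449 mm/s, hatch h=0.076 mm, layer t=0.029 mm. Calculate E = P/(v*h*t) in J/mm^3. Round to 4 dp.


E = 376 / (449*0.076*0.029) = 379.953 J/mm^3


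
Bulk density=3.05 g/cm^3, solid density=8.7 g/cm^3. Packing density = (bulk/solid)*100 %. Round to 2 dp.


Packing = (3.05/8.7)*100 = 35.06 %


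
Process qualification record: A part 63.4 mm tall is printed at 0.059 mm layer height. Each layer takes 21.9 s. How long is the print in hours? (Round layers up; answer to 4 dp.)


Layers = ceil(63.4/0.059) = 1075
t = 1075 * 21.9 / 3600 = 6.5396 hrs


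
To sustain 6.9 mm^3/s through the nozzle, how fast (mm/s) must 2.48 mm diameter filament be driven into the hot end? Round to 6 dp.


A = pi*(2.48/2)^2 = 4.830513
v = 6.9 / 4.830513 = 1.42842 mm/s


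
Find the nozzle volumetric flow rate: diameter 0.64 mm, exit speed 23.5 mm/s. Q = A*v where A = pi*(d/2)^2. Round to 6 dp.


A = pi*(0.64/2)^2 = 0.32169909 mm^2
Q = 0.32169909 * 23.5 = 7.559929 mm^3/s


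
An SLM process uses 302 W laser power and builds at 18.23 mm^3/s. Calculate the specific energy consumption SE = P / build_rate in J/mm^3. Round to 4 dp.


SE = 302 / 18.23 = 16.5661 J/mm^3


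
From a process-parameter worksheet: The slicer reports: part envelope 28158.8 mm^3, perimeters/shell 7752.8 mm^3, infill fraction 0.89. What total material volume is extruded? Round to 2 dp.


V_infill = (28158.8 - 7752.8) * 0.89 = 18161.34
V_total = 7752.8 + 18161.34 = 25914.14 mm^3


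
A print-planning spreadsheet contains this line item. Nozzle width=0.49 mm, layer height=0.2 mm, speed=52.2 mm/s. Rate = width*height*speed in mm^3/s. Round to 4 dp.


Rate = 0.49 * 0.2 * 52.2 = 5.1156 mm^3/s


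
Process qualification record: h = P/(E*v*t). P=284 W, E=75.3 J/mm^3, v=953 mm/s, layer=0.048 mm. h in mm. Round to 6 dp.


h = 284 / (75.3*953*0.048) = 0.08245 mm


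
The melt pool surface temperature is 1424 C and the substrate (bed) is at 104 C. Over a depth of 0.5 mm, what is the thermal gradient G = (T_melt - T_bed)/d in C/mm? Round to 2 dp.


G = (1424-104)/0.5 = 2640.0 C/mm


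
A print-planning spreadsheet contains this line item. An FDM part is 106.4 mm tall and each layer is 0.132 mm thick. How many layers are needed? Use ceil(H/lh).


Layers = ceil(106.4/0.132) = 807


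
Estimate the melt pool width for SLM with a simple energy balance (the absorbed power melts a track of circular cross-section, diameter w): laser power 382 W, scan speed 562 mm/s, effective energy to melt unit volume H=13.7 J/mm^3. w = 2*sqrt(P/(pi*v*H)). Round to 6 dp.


w = 2*sqrt(382/(pi*562*13.7)) = 0.251338 mm


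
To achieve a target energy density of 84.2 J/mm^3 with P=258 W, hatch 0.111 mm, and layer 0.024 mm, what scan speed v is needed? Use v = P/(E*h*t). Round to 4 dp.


v = 258 / (84.2*0.111*0.024) = 1150.2001 mm/s


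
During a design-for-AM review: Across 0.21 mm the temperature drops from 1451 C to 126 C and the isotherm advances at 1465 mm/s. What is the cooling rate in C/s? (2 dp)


G = (1451-126)/0.21 = 6309.52380952 C/mm
CR = 6309.52380952 * 1465 = 9243452.38 C/s


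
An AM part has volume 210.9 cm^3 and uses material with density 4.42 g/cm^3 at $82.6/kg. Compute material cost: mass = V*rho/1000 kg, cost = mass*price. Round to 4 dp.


Mass = 210.9*4.42/1000 = 0.932178 kg
Cost = 0.932178 * 82.6 = 76.9979 $


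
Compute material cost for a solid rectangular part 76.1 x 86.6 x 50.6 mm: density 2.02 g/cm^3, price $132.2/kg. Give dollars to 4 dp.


V = 76.1 * 86.6 * 50.6 = 333467.156 mm^3 = 333.467156 cm^3
Mass = 333.467156 * 2.02 / 1000 = 0.67360366 kg
Cost = 0.67360366 * 132.2 = 89.0504 $


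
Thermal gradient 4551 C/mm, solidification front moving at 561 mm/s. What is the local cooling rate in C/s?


CR = 4551 * 561 = 2553111 C/s


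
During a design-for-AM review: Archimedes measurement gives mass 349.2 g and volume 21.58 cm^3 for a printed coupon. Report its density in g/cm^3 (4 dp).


rho = 349.2 / 21.58 = 16.1816 g/cm^3


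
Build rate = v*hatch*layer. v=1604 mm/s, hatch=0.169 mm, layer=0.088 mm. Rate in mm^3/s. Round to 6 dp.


Rate = 1604 * 0.169 * 0.088 = 23.854688 mm^3/s


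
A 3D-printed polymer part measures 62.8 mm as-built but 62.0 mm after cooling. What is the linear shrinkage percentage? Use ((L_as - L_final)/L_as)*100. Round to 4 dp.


Shrinkage = ((62.8-62.0)/62.8)*100 = 1.2739 %


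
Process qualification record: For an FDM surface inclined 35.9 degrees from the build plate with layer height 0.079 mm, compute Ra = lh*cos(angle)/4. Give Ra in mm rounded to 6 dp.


Ra = 0.079 * cos(35.9) / 4 = 0.015998 mm


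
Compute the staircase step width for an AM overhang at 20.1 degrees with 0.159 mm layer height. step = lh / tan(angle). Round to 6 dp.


step = 0.159 / tan(20.1) = 0.434488 mm


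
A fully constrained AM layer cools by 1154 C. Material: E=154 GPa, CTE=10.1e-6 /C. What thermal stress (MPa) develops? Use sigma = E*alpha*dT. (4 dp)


sigma = 154*1000 * 10.1e-6 * 1154 = 1794.9316 MPa


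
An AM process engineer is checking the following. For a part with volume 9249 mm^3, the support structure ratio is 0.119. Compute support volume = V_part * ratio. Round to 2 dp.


V_support = 9249 * 0.119 = 1100.63 mm^3


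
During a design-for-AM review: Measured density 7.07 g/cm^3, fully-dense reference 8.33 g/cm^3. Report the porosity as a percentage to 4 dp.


Porosity = (1-7.07/8.33)*100 = 15.1261 %


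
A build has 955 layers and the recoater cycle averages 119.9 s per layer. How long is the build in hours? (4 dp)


t = 955 * 119.9 / 3600 = 31.8068 hrs


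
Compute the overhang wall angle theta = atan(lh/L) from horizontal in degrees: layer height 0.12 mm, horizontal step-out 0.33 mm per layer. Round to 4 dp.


angle = atan(0.12/0.33) = 19.9831 degrees


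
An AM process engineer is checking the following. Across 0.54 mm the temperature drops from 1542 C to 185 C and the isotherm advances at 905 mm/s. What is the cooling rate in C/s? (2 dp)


G = (1542-185)/0.54 = 2512.96296296 C/mm
CR = 2512.96296296 * 905 = 2274231.48 C/s


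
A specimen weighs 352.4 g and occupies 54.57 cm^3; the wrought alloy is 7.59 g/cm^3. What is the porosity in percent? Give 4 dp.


rho_part = 352.4 / 54.57 = 6.45776067 g/cm^3
Porosity = (1 - 6.45776067/7.59)*100 = 14.9175 %


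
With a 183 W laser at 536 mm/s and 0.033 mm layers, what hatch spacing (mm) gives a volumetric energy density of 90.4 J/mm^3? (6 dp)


h = 183 / (90.4*536*0.033) = 0.114447 mm


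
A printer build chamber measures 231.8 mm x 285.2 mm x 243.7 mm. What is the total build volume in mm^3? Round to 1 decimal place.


V = 231.8 * 285.2 * 243.7 = 16110851.0 mm^3


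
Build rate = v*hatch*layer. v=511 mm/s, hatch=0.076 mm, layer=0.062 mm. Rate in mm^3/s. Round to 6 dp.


Rate = 511 * 0.076 * 0.062 = 2.407832 mm^3/s


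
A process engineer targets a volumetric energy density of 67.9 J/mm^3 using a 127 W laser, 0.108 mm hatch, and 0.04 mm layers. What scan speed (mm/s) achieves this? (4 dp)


v = 127 / (67.9*0.108*0.04) = 432.9624 mm/s


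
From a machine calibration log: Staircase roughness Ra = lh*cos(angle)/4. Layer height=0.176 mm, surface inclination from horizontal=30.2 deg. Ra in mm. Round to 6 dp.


Ra = 0.176 * cos(30.2) / 4 = 0.038028 mm


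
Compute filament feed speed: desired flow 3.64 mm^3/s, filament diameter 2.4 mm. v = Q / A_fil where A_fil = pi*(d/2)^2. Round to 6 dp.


A = pi*(2.4/2)^2 = 4.523893
v = 3.64 / 4.523893 = 0.804617 mm/s


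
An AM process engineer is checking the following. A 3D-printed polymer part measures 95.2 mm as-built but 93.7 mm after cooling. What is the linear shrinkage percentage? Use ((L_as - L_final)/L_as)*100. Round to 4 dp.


Shrinkage = ((95.2-93.7)/95.2)*100 = 1.5756 %


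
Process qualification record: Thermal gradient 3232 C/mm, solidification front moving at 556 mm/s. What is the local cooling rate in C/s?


CR = 3232 * 556 = 1796992 C/s


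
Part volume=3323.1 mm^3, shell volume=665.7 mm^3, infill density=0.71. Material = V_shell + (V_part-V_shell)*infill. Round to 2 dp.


V_infill = (3323.1 - 665.7) * 0.71 = 1886.75
V_total = 665.7 + 1886.75 = 2552.45 mm^3


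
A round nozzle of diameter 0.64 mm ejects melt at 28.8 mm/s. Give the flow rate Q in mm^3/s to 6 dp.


A = pi*(0.64/2)^2 = 0.32169909 mm^2
Q = 0.32169909 * 28.8 = 9.264934 mm^3/s


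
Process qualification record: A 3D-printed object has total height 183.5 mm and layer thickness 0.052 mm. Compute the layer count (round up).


Layers = ceil(183.5/0.052) = 3529


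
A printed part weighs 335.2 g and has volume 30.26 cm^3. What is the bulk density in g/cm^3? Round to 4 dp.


rho = 335.2 / 30.26 = 11.0773 g/cm^3


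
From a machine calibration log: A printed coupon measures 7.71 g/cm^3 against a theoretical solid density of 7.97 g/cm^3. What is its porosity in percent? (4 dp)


Porosity = (1-7.71/7.97)*100 = 3.2622 %


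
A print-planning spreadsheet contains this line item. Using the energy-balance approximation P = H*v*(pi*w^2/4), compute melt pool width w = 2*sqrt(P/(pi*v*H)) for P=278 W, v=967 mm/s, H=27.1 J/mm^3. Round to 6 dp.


w = 2*sqrt(278/(pi*967*27.1)) = 0.11622 mm


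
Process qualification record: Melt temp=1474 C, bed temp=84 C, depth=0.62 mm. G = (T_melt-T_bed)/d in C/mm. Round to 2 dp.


G = (1474-84)/0.62 = 2241.94 C/mm


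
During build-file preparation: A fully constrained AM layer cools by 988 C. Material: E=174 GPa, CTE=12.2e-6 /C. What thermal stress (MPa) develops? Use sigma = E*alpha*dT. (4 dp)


sigma = 174*1000 * 12.2e-6 * 988 = 2097.3264 MPa


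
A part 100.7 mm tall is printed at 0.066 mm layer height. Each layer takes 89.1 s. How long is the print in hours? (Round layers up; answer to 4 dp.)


Layers = ceil(100.7/0.066) = 1526
t = 1526 * 89.1 / 3600 = 37.7685 hrs


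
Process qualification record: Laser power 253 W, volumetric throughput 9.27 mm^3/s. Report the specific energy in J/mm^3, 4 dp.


SE = 253 / 9.27 = 27.2923 J/mm^3


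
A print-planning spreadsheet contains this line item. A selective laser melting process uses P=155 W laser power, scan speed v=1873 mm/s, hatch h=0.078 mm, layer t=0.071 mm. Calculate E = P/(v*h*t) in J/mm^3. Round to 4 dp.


E = 155 / (1873*0.078*0.071) = 14.9431 J/mm^3


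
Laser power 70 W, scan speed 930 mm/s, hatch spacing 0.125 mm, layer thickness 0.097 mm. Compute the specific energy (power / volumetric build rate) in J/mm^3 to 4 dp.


Build rate = 930 * 0.125 * 0.097 = 11.27625 mm^3/s
SE = 70 / 11.27625 = 6.2077 J/mm^3


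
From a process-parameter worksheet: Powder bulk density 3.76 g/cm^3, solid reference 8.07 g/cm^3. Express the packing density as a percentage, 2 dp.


Packing = (3.76/8.07)*100 = 46.59 %


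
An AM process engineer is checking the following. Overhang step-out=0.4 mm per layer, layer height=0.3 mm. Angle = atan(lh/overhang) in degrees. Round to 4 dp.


angle = atan(0.3/0.4) = 36.8699 degrees


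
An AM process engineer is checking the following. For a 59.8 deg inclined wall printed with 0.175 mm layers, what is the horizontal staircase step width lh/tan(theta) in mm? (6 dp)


step = 0.175 / tan(59.8) = 0.101852 mm


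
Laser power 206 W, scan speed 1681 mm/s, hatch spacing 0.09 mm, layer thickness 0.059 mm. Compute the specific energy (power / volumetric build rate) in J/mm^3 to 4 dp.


Build rate = 1681 * 0.09 * 0.059 = 8.92611 mm^3/s
SE = 206 / 8.92611 = 23.0784 J/mm^3


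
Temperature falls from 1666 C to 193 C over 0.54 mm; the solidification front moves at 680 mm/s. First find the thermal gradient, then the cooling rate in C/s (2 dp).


G = (1666-193)/0.54 = 2727.77777778 C/mm
CR = 2727.77777778 * 680 = 1854888.89 C/s


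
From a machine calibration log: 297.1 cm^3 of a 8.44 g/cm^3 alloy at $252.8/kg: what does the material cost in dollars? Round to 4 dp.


Mass = 297.1*8.44/1000 = 2.507524 kg
Cost = 2.507524 * 252.8 = 633.9021 $


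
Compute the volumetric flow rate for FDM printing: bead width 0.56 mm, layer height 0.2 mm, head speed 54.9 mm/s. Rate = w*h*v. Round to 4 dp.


Rate = 0.56 * 0.2 * 54.9 = 6.1488 mm^3/s


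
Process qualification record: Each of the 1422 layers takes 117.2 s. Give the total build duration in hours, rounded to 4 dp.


t = 1422 * 117.2 / 3600 = 46.294 hrs


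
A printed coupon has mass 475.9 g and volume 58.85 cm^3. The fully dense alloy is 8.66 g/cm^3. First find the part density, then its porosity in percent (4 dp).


rho_part = 475.9 / 58.85 = 8.086661 g/cm^3
Porosity = (1 - 8.086661/8.66)*100 = 6.6205 %


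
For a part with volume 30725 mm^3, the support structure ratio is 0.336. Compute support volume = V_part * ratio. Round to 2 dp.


V_support = 30725 * 0.336 = 10323.6 mm^3


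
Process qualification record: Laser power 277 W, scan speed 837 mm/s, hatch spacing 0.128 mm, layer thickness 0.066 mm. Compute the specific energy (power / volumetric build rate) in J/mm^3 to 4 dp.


Build rate = 837 * 0.128 * 0.066 = 7.070976 mm^3/s
SE = 277 / 7.070976 = 39.1742 J/mm^3


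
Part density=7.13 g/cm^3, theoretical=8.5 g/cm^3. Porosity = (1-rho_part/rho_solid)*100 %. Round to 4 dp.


Porosity = (1-7.13/8.5)*100 = 16.1176 %


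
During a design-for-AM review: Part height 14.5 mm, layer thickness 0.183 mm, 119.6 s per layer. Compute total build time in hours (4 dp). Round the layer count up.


Layers = ceil(14.5/0.183) = 80
t = 80 * 119.6 / 3600 = 2.6578 hrs


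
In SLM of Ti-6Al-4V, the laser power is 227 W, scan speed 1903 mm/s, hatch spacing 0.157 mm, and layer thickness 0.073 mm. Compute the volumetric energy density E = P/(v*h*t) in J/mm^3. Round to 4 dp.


E = 227 / (1903*0.157*0.073) = 10.4079 J/mm^3


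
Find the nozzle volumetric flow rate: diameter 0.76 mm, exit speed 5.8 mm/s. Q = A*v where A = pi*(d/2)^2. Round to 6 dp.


A = pi*(0.76/2)^2 = 0.45364598 mm^2
Q = 0.45364598 * 5.8 = 2.631147 mm^3/s


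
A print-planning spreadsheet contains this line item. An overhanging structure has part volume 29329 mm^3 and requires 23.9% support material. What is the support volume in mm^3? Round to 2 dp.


V_support = 29329 * 0.239 = 7009.63 mm^3


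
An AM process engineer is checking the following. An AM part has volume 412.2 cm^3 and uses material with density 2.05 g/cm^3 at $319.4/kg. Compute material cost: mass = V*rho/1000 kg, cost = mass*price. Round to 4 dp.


Mass = 412.2*2.05/1000 = 0.84501 kg
Cost = 0.84501 * 319.4 = 269.8962 $


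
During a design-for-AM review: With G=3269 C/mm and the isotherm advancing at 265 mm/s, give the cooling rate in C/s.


CR = 3269 * 265 = 866285 C/s


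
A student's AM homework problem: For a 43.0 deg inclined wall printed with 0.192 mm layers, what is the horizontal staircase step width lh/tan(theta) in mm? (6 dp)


step = 0.192 / tan(43.0) = 0.205895 mm


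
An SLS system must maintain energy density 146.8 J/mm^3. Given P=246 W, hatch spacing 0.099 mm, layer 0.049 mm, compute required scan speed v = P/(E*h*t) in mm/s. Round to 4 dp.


v = 246 / (146.8*0.099*0.049) = 345.4441 mm/s


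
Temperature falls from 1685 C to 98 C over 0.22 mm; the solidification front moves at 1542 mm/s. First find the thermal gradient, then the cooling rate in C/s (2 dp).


G = (1685-98)/0.22 = 7213.63636364 C/mm
CR = 7213.63636364 * 1542 = 11123427.27 C/s


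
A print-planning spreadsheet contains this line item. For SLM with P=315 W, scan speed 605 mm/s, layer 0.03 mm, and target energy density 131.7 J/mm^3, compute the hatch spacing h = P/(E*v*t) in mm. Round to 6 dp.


h = 315 / (131.7*605*0.03) = 0.13178 mm


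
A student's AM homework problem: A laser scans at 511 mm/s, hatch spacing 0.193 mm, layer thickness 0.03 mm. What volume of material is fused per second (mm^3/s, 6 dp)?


Rate = 511 * 0.193 * 0.03 = 2.95869 mm^3/s


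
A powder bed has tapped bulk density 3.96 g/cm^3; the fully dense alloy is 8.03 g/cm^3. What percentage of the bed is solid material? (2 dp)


Packing = (3.96/8.03)*100 = 49.32 %


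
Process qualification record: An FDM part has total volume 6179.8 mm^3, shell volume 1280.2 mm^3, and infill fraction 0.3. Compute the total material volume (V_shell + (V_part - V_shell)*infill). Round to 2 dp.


V_infill = (6179.8 - 1280.2) * 0.3 = 1469.88
V_total = 1280.2 + 1469.88 = 2750.08 mm^3


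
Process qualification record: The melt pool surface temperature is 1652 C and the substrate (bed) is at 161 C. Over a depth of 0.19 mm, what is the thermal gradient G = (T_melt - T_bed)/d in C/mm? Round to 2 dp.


G = (1652-161)/0.19 = 7847.37 C/mm


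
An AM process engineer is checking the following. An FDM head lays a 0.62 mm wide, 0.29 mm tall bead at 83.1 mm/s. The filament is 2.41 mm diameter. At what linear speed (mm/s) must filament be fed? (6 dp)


Q = 0.62 * 0.29 * 83.1 = 14.94138 mm^3/s
A_fil = pi*(2.41/2)^2 = 4.56167107 mm^2
v_feed = 14.94138 / 4.56167107 = 3.275418 mm/s


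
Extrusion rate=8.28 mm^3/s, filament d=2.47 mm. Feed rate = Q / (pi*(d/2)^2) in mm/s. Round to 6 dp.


A = pi*(2.47/2)^2 = 4.791636
v = 8.28 / 4.791636 = 1.728011 mm/s


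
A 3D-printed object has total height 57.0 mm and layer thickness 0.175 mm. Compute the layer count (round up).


Layers = ceil(57.0/0.175) = 326


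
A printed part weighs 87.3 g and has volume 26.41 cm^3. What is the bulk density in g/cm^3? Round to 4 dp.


rho = 87.3 / 26.41 = 3.3056 g/cm^3


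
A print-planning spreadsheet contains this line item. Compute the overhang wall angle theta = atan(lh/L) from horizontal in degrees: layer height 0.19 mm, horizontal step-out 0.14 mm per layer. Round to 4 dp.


angle = atan(0.19/0.14) = 53.6156 degrees


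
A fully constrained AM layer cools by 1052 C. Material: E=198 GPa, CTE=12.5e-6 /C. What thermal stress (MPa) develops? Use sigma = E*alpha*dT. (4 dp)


sigma = 198*1000 * 12.5e-6 * 1052 = 2603.7 MPa


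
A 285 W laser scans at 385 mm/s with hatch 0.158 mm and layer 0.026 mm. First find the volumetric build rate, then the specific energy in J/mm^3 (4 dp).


Build rate = 385 * 0.158 * 0.026 = 1.58158 mm^3/s
SE = 285 / 1.58158 = 180.1995 J/mm^3


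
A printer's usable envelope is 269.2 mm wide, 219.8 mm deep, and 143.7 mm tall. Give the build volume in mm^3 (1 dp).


V = 269.2 * 219.8 * 143.7 = 8502752.0 mm^3


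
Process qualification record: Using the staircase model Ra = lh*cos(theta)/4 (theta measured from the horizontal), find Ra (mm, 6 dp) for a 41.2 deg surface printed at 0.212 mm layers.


Ra = 0.212 * cos(41.2) / 4 = 0.039878 mm


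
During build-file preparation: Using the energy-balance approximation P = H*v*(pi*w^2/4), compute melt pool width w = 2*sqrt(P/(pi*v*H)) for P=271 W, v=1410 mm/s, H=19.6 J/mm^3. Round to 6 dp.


w = 2*sqrt(271/(pi*1410*19.6)) = 0.111738 mm


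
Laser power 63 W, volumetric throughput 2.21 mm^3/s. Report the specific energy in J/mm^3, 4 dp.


SE = 63 / 2.21 = 28.5068 J/mm^3


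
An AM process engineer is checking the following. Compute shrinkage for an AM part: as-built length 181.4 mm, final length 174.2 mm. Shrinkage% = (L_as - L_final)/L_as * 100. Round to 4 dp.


Shrinkage = ((181.4-174.2)/181.4)*100 = 3.9691 %


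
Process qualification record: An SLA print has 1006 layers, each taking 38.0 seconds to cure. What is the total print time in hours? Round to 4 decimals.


t = 1006 * 38.0 / 3600 = 10.6189 hrs


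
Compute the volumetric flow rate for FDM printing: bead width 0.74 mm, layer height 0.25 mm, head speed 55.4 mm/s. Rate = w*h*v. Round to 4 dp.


Rate = 0.74 * 0.25 * 55.4 = 10.249 mm^3/s


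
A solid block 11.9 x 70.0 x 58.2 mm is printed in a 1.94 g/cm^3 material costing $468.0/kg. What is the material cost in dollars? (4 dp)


V = 11.9 * 70.0 * 58.2 = 48480.6 mm^3 = 48.4806 cm^3
Mass = 48.4806 * 1.94 / 1000 = 0.09405236 kg
Cost = 0.09405236 * 468.0 = 44.0165 $


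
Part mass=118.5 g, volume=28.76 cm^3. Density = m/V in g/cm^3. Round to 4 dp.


rho = 118.5 / 28.76 = 4.1203 g/cm^3


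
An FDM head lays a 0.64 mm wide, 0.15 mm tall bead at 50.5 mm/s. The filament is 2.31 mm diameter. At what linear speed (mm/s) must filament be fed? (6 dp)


Q = 0.64 * 0.15 * 50.5 = 4.848 mm^3/s
A_fil = pi*(2.31/2)^2 = 4.19096314 mm^2
v_feed = 4.848 / 4.19096314 = 1.156775 mm/s


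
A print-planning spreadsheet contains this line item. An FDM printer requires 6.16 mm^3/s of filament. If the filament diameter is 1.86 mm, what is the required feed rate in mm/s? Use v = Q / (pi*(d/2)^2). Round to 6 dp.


A = pi*(1.86/2)^2 = 2.717163
v = 6.16 / 2.717163 = 2.26707 mm/s


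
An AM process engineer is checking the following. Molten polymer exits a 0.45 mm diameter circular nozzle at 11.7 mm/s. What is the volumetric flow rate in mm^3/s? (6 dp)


A = pi*(0.45/2)^2 = 0.15904313 mm^2
Q = 0.15904313 * 11.7 = 1.860805 mm^3/s


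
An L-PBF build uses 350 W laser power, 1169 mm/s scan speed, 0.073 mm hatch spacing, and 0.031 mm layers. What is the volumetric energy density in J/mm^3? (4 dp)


E = 350 / (1169*0.073*0.031) = 132.3028 J/mm^3


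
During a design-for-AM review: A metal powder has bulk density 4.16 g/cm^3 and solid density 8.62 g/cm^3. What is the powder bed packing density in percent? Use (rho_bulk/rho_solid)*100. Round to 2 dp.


Packing = (4.16/8.62)*100 = 48.26 %


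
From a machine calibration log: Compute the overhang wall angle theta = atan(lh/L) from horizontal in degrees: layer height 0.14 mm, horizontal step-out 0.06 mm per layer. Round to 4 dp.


angle = atan(0.14/0.06) = 66.8014 degrees


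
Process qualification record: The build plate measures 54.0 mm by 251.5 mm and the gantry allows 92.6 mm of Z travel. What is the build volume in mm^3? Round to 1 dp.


V = 54.0 * 251.5 * 92.6 = 1257600.6 mm^3


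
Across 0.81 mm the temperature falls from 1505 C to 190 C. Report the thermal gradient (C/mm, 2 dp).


G = (1505-190)/0.81 = 1623.46 C/mm


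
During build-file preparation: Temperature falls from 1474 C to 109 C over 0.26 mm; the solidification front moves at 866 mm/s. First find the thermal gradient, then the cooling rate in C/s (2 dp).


G = (1474-109)/0.26 = 5250.0 C/mm
CR = 5250.0 * 866 = 4546500.0 C/s


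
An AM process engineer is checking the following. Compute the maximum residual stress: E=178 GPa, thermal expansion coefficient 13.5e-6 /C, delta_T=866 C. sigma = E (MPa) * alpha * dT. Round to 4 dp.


sigma = 178*1000 * 13.5e-6 * 866 = 2080.998 MPa


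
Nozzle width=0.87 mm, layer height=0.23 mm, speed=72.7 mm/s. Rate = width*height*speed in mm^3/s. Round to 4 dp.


Rate = 0.87 * 0.23 * 72.7 = 14.5473 mm^3/s


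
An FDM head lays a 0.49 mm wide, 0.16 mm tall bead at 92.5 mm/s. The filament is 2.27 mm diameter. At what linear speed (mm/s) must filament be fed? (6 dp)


Q = 0.49 * 0.16 * 92.5 = 7.252 mm^3/s
A_fil = pi*(2.27/2)^2 = 4.0470782 mm^2
v_feed = 7.252 / 4.0470782 = 1.79191 mm/s


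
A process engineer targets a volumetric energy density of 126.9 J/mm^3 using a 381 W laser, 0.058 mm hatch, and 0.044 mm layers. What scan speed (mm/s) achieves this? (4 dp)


v = 381 / (126.9*0.058*0.044) = 1176.4749 mm/s


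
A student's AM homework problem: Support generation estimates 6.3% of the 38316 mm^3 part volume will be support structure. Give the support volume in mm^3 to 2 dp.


V_support = 38316 * 0.063 = 2413.91 mm^3


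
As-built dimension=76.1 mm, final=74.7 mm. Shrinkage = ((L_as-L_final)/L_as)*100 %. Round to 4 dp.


Shrinkage = ((76.1-74.7)/76.1)*100 = 1.8397 %


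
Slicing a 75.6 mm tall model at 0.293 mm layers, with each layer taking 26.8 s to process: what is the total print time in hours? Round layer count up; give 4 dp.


Layers = ceil(75.6/0.293) = 259
t = 259 * 26.8 / 3600 = 1.9281 hrs


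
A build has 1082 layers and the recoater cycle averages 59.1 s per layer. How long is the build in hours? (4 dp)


t = 1082 * 59.1 / 3600 = 17.7628 hrs


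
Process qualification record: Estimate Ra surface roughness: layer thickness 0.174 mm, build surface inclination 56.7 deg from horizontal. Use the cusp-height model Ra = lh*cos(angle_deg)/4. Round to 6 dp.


Ra = 0.174 * cos(56.7) / 4 = 0.023882 mm


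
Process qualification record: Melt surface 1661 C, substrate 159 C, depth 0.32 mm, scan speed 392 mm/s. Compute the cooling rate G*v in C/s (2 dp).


G = (1661-159)/0.32 = 4693.75 C/mm
CR = 4693.75 * 392 = 1839950.0 C/s


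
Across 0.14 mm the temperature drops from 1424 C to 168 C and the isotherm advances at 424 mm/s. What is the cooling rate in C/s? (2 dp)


G = (1424-168)/0.14 = 8971.42857143 C/mm
CR = 8971.42857143 * 424 = 3803885.71 C/s


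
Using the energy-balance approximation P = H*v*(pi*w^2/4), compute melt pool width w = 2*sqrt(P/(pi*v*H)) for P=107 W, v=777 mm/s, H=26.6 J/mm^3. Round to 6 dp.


w = 2*sqrt(107/(pi*777*26.6)) = 0.081189 mm


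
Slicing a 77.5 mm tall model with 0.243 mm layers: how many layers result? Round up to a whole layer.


Layers = ceil(77.5/0.243) = 319


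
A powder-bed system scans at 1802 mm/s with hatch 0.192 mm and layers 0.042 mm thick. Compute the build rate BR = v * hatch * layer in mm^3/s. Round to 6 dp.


Rate = 1802 * 0.192 * 0.042 = 14.531328 mm^3/s


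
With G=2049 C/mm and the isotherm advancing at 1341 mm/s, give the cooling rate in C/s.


CR = 2049 * 1341 = 2747709 C/s


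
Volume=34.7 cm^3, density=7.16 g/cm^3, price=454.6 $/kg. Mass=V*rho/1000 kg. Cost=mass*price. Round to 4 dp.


Mass = 34.7*7.16/1000 = 0.248452 kg
Cost = 0.248452 * 454.6 = 112.9463 $


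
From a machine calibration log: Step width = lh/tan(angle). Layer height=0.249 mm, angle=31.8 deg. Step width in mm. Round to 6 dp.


step = 0.249 / tan(31.8) = 0.401596 mm


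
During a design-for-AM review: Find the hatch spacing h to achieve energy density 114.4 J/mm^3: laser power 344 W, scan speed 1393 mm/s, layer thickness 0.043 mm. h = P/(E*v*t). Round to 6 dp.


h = 344 / (114.4*1393*0.043) = 0.050201 mm


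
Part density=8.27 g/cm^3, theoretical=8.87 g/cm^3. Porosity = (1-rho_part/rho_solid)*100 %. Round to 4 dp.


Porosity = (1-8.27/8.87)*100 = 6.7644 %


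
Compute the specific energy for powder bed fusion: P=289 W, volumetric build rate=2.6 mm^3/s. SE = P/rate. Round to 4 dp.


SE = 289 / 2.6 = 111.1538 J/mm^3


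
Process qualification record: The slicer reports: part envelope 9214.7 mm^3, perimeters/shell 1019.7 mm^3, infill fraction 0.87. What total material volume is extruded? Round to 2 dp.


V_infill = (9214.7 - 1019.7) * 0.87 = 7129.65
V_total = 1019.7 + 7129.65 = 8149.35 mm^3


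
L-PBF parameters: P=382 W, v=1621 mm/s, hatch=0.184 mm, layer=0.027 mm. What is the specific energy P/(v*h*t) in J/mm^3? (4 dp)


Build rate = 1621 * 0.184 * 0.027 = 8.053128 mm^3/s
SE = 382 / 8.053128 = 47.435 J/mm^3


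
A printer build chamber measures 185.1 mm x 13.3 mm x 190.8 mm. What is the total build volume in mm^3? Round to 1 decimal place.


V = 185.1 * 13.3 * 190.8 = 469717.2 mm^3


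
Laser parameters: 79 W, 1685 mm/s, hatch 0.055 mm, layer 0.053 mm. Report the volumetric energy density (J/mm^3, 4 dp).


E = 79 / (1685*0.055*0.053) = 16.0838 J/mm^3


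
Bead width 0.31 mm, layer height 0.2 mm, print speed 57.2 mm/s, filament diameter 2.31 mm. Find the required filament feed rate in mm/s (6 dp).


Q = 0.31 * 0.2 * 57.2 = 3.5464 mm^3/s
A_fil = pi*(2.31/2)^2 = 4.19096314 mm^2
v_feed = 3.5464 / 4.19096314 = 0.846202 mm/s


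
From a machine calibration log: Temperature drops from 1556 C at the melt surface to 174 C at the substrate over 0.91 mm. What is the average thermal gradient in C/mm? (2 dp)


G = (1556-174)/0.91 = 1518.68 C/mm


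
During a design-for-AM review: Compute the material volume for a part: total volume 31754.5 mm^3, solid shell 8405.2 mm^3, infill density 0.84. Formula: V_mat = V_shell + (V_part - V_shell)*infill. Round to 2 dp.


V_infill = (31754.5 - 8405.2) * 0.84 = 19613.41
V_total = 8405.2 + 19613.41 = 28018.61 mm^3


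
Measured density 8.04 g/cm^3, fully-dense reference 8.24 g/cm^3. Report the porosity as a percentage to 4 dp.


Porosity = (1-8.04/8.24)*100 = 2.4272 %


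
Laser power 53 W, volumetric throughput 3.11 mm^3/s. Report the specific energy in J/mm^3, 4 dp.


SE = 53 / 3.11 = 17.0418 J/mm^3


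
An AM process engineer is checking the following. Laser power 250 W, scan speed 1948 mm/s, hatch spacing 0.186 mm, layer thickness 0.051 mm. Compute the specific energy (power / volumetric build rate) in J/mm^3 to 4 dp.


Build rate = 1948 * 0.186 * 0.051 = 18.478728 mm^3/s
SE = 250 / 18.478728 = 13.5291 J/mm^3


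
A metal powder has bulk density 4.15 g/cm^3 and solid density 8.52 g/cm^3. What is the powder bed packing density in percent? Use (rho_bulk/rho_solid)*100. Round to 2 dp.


Packing = (4.15/8.52)*100 = 48.71 %


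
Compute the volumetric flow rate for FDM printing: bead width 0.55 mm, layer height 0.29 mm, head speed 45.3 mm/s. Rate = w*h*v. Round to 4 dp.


Rate = 0.55 * 0.29 * 45.3 = 7.2254 mm^3/s


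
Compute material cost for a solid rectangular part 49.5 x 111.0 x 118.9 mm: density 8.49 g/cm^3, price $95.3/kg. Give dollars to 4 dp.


V = 49.5 * 111.0 * 118.9 = 653296.05 mm^3 = 653.29605 cm^3
Mass = 653.29605 * 8.49 / 1000 = 5.54648346 kg
Cost = 5.54648346 * 95.3 = 528.5799 $


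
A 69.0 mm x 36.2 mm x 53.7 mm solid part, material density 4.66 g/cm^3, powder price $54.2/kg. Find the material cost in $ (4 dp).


V = 69.0 * 36.2 * 53.7 = 134131.86 mm^3 = 134.13186 cm^3
Mass = 134.13186 * 4.66 / 1000 = 0.62505447 kg
Cost = 0.62505447 * 54.2 = 33.878 $


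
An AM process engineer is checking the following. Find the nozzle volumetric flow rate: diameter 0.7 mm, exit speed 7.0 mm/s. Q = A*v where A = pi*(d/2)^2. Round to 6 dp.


A = pi*(0.7/2)^2 = 0.3848451 mm^2
Q = 0.3848451 * 7.0 = 2.693916 mm^3/s


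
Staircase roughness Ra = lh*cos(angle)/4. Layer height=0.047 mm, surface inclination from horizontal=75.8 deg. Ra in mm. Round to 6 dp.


Ra = 0.047 * cos(75.8) / 4 = 0.002882 mm


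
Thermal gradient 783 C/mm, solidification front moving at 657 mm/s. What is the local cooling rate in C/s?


CR = 783 * 657 = 514431 C/s


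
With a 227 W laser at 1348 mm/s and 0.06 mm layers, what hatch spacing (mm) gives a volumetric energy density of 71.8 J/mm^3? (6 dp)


h = 227 / (71.8*1348*0.06) = 0.03909 mm


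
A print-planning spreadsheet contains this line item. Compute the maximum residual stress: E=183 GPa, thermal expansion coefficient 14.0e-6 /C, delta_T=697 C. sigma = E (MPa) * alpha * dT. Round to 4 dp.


sigma = 183*1000 * 14.0e-6 * 697 = 1785.714 MPa


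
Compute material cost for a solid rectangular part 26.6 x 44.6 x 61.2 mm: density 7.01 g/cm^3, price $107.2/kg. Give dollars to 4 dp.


V = 26.6 * 44.6 * 61.2 = 72605.232 mm^3 = 72.605232 cm^3
Mass = 72.605232 * 7.01 / 1000 = 0.50896268 kg
Cost = 0.50896268 * 107.2 = 54.5608 $


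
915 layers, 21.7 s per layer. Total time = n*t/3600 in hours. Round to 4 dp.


t = 915 * 21.7 / 3600 = 5.5154 hrs


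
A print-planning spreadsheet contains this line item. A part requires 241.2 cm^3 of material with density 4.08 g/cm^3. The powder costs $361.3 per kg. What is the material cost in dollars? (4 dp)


Mass = 241.2*4.08/1000 = 0.984096 kg
Cost = 0.984096 * 361.3 = 355.5539 $


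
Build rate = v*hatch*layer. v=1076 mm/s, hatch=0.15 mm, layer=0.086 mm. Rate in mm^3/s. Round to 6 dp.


Rate = 1076 * 0.15 * 0.086 = 13.8804 mm^3/s


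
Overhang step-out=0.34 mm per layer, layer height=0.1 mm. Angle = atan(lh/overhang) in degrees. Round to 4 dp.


angle = atan(0.1/0.34) = 16.3895 degrees


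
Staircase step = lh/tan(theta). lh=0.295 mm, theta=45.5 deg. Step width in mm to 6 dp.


step = 0.295 / tan(45.5) = 0.289896 mm


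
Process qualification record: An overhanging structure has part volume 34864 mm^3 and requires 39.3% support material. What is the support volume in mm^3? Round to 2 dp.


V_support = 34864 * 0.393 = 13701.55 mm^3


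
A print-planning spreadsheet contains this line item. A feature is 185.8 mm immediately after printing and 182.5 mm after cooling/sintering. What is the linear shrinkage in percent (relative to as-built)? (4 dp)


Shrinkage = ((185.8-182.5)/185.8)*100 = 1.7761 %


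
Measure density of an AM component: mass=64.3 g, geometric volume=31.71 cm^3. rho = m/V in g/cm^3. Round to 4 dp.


rho = 64.3 / 31.71 = 2.0278 g/cm^3


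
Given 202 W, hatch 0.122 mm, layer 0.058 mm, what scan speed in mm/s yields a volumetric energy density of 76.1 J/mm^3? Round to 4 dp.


v = 202 / (76.1*0.122*0.058) = 375.1275 mm/s


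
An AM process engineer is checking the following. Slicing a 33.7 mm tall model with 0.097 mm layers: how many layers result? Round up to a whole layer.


Layers = ceil(33.7/0.097) = 348


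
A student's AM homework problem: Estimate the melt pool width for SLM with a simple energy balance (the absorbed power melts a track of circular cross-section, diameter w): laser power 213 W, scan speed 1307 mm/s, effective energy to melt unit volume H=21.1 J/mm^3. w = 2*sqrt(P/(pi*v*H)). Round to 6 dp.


w = 2*sqrt(213/(pi*1307*21.1)) = 0.099167 mm


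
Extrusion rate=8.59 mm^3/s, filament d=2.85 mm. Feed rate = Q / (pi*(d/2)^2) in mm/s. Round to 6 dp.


A = pi*(2.85/2)^2 = 6.379397
v = 8.59 / 6.379397 = 1.346522 mm/s


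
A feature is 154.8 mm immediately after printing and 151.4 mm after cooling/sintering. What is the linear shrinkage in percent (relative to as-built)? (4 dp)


Shrinkage = ((154.8-151.4)/154.8)*100 = 2.1964 %


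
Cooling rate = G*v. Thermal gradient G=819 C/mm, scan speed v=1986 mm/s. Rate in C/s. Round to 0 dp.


CR = 819 * 1986 = 1626534 C/s


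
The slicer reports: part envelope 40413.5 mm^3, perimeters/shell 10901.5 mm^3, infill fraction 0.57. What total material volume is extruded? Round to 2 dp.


V_infill = (40413.5 - 10901.5) * 0.57 = 16821.84
V_total = 10901.5 + 16821.84 = 27723.34 mm^3


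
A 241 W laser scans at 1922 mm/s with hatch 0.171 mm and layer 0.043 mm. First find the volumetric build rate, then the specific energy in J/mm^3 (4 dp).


Build rate = 1922 * 0.171 * 0.043 = 14.132466 mm^3/s
SE = 241 / 14.132466 = 17.0529 J/mm^3


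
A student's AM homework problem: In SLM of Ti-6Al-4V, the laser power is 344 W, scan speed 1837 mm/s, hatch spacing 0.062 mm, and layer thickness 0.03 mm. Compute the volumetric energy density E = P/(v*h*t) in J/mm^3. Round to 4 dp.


E = 344 / (1837*0.062*0.03) = 100.6784 J/mm^3


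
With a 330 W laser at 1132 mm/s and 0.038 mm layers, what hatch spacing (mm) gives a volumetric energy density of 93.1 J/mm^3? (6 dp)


h = 330 / (93.1*1132*0.038) = 0.082401 mm


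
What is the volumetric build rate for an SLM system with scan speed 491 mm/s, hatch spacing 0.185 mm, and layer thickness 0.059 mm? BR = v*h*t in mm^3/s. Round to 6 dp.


Rate = 491 * 0.185 * 0.059 = 5.359265 mm^3/s


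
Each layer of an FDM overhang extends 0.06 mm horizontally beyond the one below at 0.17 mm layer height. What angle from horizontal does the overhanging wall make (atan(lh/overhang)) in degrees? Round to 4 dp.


angle = atan(0.17/0.06) = 70.56 degrees


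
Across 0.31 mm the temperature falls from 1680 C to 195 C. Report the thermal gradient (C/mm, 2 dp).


G = (1680-195)/0.31 = 4790.32 C/mm


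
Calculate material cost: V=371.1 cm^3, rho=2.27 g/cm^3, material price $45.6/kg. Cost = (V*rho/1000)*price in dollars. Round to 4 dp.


Mass = 371.1*2.27/1000 = 0.842397 kg
Cost = 0.842397 * 45.6 = 38.4133 $


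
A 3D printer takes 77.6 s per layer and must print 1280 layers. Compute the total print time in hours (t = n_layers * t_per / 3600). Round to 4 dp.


t = 1280 * 77.6 / 3600 = 27.5911 hrs


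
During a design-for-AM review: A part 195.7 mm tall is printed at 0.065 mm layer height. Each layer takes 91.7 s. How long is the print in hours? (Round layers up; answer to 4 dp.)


Layers = ceil(195.7/0.065) = 3011
t = 3011 * 91.7 / 3600 = 76.6969 hrs


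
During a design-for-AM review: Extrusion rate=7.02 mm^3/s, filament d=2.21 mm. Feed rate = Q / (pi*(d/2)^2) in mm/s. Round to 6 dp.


A = pi*(2.21/2)^2 = 3.835963
v = 7.02 / 3.835963 = 1.830049 mm/s


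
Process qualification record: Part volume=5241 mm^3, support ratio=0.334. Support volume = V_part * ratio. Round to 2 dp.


V_support = 5241 * 0.334 = 1750.49 mm^3


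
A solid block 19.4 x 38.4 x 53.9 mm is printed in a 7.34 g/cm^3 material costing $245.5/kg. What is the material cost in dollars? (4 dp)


V = 19.4 * 38.4 * 53.9 = 40153.344 mm^3 = 40.153344 cm^3
Mass = 40.153344 * 7.34 / 1000 = 0.29472554 kg
Cost = 0.29472554 * 245.5 = 72.3551 $


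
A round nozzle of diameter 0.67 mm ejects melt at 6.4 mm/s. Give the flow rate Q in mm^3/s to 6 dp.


A = pi*(0.67/2)^2 = 0.35256524 mm^2
Q = 0.35256524 * 6.4 = 2.256418 mm^3/s


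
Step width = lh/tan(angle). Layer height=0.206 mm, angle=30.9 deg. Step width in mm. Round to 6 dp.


step = 0.206 / tan(30.9) = 0.344201 mm
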